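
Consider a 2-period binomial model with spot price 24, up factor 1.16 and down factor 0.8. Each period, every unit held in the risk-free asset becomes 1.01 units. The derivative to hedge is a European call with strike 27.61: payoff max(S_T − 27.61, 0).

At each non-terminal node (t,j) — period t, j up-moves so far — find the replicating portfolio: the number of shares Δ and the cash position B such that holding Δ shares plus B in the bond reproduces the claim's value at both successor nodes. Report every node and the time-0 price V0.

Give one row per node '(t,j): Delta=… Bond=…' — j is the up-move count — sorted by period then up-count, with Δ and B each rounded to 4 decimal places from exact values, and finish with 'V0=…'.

No-arbitrage ⇒ martingale measure with p* = (R−d)/(u−d) = 0.5833.
At expiry t=2: V(2,0)=0.0000, V(2,1)=0.0000, V(2,2)=4.6844
Node (1,0) S=19.2000: V=(p*·0.0000+(1−p*)·0.0000)/1.01=0.0000; Δ=(0.0000−0.0000)/(22.2720−15.3600)=0.0000; B=V−Δ·S=0.0000
Node (1,1) S=27.8400: V=(p*·4.6844+(1−p*)·0.0000)/1.01=2.7055; Δ=(4.6844−0.0000)/(32.2944−22.2720)=0.4674; B=V−Δ·S=-10.3067
Node (0,0) S=24.0000: V=(p*·2.7055+(1−p*)·0.0000)/1.01=1.5626; Δ=(2.7055−0.0000)/(27.8400−19.2000)=0.3131; B=V−Δ·S=-5.9527
Self-financing check: at every node Δ·S+B equals the discounted successor values.

(0,0): Delta=0.3131 Bond=-5.9527
(1,0): Delta=0.0000 Bond=0.0000
(1,1): Delta=0.4674 Bond=-10.3067
V0=1.5626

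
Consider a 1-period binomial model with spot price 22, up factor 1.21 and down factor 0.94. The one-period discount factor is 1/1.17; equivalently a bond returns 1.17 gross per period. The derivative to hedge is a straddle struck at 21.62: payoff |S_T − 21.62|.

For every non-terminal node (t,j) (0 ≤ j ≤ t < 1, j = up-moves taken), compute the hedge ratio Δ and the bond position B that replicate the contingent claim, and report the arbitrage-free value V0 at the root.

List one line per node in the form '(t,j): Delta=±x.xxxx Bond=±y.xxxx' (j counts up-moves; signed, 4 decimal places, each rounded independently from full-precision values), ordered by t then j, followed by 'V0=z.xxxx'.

No-arbitrage ⇒ martingale measure with p* = (R−d)/(u−d) = 0.8519.
At expiry t=1: V(1,0)=0.9400, V(1,1)=5.0000
  t=0,j=0: stock 22.0000 → up 26.6200 (V=5.0000), down 20.6800 (V=0.9400). Price 3.7594; hedge Δ=0.6835, bond B=-11.2776.
Check: Δ(0,0)·S0 + B(0,0) = 3.7594 = V0.

(0,0): Delta=0.6835 Bond=-11.2776
V0=3.7594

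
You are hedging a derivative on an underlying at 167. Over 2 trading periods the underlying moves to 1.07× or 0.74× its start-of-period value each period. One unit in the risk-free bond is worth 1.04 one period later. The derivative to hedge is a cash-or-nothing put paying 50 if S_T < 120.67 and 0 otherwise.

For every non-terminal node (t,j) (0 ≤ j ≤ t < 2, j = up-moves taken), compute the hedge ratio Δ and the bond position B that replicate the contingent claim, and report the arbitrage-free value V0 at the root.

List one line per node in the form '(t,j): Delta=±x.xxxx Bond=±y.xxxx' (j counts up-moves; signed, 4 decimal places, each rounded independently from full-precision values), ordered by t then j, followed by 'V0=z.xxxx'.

(0,0): Delta=-0.0793 Bond=13.6264
(1,0): Delta=-1.2260 Bond=155.8858
(1,1): Delta=0.0000 Bond=0.0000
V0=0.3820

The replicating-portfolio and risk-neutral prices coincide; use p* = (1.04−0.74)/(1.07−0.74) = 0.9091 for the latter.
Payoff layer (t=2): V(2,0)=50.0000, V(2,1)=0.0000, V(2,2)=0.0000
  t=1,j=0: stock 123.5800 → up 132.2306 (V=0.0000), down 91.4492 (V=50.0000). Price 4.3706; hedge Δ=-1.2260, bond B=155.8858.
  t=1,j=1: stock 178.6900 → up 191.1983 (V=0.0000), down 132.2306 (V=0.0000). Price 0.0000; hedge Δ=0.0000, bond B=0.0000.
  t=0,j=0: stock 167.0000 → up 178.6900 (V=0.0000), down 123.5800 (V=4.3706). Price 0.3820; hedge Δ=-0.0793, bond B=13.6264.
The time-0 hedge costs 0.3820, which is the no-arbitrage price.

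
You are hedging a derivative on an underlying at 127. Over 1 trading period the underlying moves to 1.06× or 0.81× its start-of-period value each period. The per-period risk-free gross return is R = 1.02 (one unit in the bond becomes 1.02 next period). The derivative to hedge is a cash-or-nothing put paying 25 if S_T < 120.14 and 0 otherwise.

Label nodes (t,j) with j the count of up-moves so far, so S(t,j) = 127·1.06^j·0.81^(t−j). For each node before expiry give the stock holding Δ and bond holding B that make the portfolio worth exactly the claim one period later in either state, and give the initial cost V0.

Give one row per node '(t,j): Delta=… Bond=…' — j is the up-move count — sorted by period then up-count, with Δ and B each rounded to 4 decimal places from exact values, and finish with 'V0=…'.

(0,0): Delta=-0.7874 Bond=103.9216
V0=3.9216

Risk-neutral probability p* = (R−d)/(u−d) = (1.02−0.81)/(1.06−0.81) = 0.8400.
Terminal payoffs: V(1,0)=25.0000, V(1,1)=0.0000
  t=0,j=0: stock 127.0000 → up 134.6200 (V=0.0000), down 102.8700 (V=25.0000). Price 3.9216; hedge Δ=-0.7874, bond B=103.9216.
Each (Δ,B) replicates both successor values, so the strategy is self-financing and V0 is arbitrage-free.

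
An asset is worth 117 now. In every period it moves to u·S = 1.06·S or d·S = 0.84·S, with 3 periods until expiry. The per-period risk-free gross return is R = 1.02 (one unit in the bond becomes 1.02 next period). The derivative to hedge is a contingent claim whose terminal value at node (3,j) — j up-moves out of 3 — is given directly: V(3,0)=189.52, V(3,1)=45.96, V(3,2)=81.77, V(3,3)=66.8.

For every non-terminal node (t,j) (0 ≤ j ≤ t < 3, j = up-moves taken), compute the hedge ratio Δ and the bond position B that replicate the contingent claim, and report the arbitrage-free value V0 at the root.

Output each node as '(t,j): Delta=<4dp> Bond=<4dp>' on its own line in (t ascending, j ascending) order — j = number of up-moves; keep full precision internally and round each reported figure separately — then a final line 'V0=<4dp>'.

Since d<R<u, set p* = (R−d)/(u−d) = 0.8182; price each node as the discounted p*-expectation of its children.
Terminal payoffs: V(3,0)=189.5200, V(3,1)=45.9600, V(3,2)=81.7700, V(3,3)=66.8000
  t=2,j=0: stock 82.5552 → up 87.5085 (V=45.9600), down 69.3464 (V=189.5200). Price 70.6488; hedge Δ=-7.9044, bond B=723.1943.
  t=2,j=1: stock 104.1768 → up 110.4274 (V=81.7700), down 87.5085 (V=45.9600). Price 73.7834; hedge Δ=1.5625, bond B=-88.9893.
  t=2,j=2: stock 131.4612 → up 139.3489 (V=66.8000), down 110.4274 (V=81.7700). Price 68.1586; hedge Δ=-0.5176, bond B=136.2041.
  t=1,j=0: stock 98.2800 → up 104.1768 (V=73.7834), down 82.5552 (V=70.6488). Price 71.7779; hedge Δ=0.1450, bond B=57.5298.
  t=1,j=1: stock 124.0200 → up 131.4612 (V=68.1586), down 104.1768 (V=73.7834). Price 67.8248; hedge Δ=-0.2062, bond B=93.3920.
  t=0,j=0: stock 117.0000 → up 124.0200 (V=67.8248), down 98.2800 (V=71.7779). Price 67.1996; hedge Δ=-0.1536, bond B=85.1682.
Self-financing check: at every node Δ·S+B equals the discounted successor values.

(0,0): Delta=-0.1536 Bond=85.1682
(1,0): Delta=0.1450 Bond=57.5298
(1,1): Delta=-0.2062 Bond=93.3920
(2,0): Delta=-7.9044 Bond=723.1943
(2,1): Delta=1.5625 Bond=-88.9893
(2,2): Delta=-0.5176 Bond=136.2041
V0=67.1996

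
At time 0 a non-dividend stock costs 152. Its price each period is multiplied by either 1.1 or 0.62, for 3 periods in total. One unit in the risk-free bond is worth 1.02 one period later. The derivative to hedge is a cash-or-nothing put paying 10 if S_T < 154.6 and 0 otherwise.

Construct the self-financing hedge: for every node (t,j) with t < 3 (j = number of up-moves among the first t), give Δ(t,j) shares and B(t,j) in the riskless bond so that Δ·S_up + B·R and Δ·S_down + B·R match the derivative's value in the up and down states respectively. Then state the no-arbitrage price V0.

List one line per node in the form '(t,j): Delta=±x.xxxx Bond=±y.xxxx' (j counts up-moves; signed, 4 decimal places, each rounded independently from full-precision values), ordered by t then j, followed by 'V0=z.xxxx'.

Since d<R<u, set p* = (R−d)/(u−d) = 0.8333; price each node as the discounted p*-expectation of its children.
Payoff layer (t=3): V(3,0)=10.0000, V(3,1)=10.0000, V(3,2)=10.0000, V(3,3)=0.0000
(2,0): S=58.4288. Δ = (V_up−V_dn)/(S_up−S_dn) = (10.0000−10.0000)/(64.2717−36.2259) = 0.0000. V = [p*·10.0000 + (1−p*)·10.0000]/1.02 = 9.8039. B = V − Δ·S = 9.8039.
(2,1): S=103.6640. Δ = (V_up−V_dn)/(S_up−S_dn) = (10.0000−10.0000)/(114.0304−64.2717) = 0.0000. V = [p*·10.0000 + (1−p*)·10.0000]/1.02 = 9.8039. B = V − Δ·S = 9.8039.
(2,2): S=183.9200. Δ = (V_up−V_dn)/(S_up−S_dn) = (0.0000−10.0000)/(202.3120−114.0304) = -0.1133. V = [p*·0.0000 + (1−p*)·10.0000]/1.02 = 1.6340. B = V − Δ·S = 22.4673.
(1,0): S=94.2400. Δ = (V_up−V_dn)/(S_up−S_dn) = (9.8039−9.8039)/(103.6640−58.4288) = 0.0000. V = [p*·9.8039 + (1−p*)·9.8039]/1.02 = 9.6117. B = V − Δ·S = 9.6117.
(1,1): S=167.2000. Δ = (V_up−V_dn)/(S_up−S_dn) = (1.6340−9.8039)/(183.9200−103.6640) = -0.1018. V = [p*·1.6340 + (1−p*)·9.8039]/1.02 = 2.9369. B = V − Δ·S = 19.9576.
(0,0): S=152.0000. Δ = (V_up−V_dn)/(S_up−S_dn) = (2.9369−9.6117)/(167.2000−94.2400) = -0.0915. V = [p*·2.9369 + (1−p*)·9.6117]/1.02 = 3.9700. B = V − Δ·S = 17.8758.
Root portfolio cost Δ·152+B reproduces V0=3.9700.

(0,0): Delta=-0.0915 Bond=17.8758
(1,0): Delta=0.0000 Bond=9.6117
(1,1): Delta=-0.1018 Bond=19.9576
(2,0): Delta=0.0000 Bond=9.8039
(2,1): Delta=0.0000 Bond=9.8039
(2,2): Delta=-0.1133 Bond=22.4673
V0=3.9700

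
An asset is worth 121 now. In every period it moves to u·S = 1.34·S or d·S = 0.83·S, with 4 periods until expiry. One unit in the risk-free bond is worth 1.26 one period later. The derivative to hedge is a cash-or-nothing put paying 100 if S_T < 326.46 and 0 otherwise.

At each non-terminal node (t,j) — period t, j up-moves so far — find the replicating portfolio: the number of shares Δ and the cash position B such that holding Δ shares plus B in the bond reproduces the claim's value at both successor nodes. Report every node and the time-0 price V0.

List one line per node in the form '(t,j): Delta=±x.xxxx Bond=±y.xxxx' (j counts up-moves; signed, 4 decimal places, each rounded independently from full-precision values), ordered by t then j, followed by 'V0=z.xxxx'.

No-arbitrage ⇒ martingale measure with p* = (R−d)/(u−d) = 0.8431.
Payoff layer (t=4): V(4,0)=100.0000, V(4,1)=100.0000, V(4,2)=100.0000, V(4,3)=100.0000, V(4,4)=0.0000
  t=3,j=0: stock 69.1862 → up 92.7095 (V=100.0000), down 57.4246 (V=100.0000). Price 79.3651; hedge Δ=0.0000, bond B=79.3651.
  t=3,j=1: stock 111.6982 → up 149.6756 (V=100.0000), down 92.7095 (V=100.0000). Price 79.3651; hedge Δ=0.0000, bond B=79.3651.
  t=3,j=2: stock 180.3321 → up 241.6450 (V=100.0000), down 149.6756 (V=100.0000). Price 79.3651; hedge Δ=0.0000, bond B=79.3651.
  t=3,j=3: stock 291.1386 → up 390.1257 (V=0.0000), down 241.6450 (V=100.0000). Price 12.4494; hedge Δ=-0.6735, bond B=208.5279.
  t=2,j=0: stock 83.3569 → up 111.6982 (V=79.3651), down 69.1862 (V=79.3651). Price 62.9882; hedge Δ=0.0000, bond B=62.9882.
  t=2,j=1: stock 134.5762 → up 180.3321 (V=79.3651), down 111.6982 (V=79.3651). Price 62.9882; hedge Δ=0.0000, bond B=62.9882.
  t=2,j=2: stock 217.2676 → up 291.1386 (V=12.4494), down 180.3321 (V=79.3651). Price 18.2111; hedge Δ=-0.6039, bond B=149.4183.
  t=1,j=0: stock 100.4300 → up 134.5762 (V=62.9882), down 83.3569 (V=62.9882). Price 49.9906; hedge Δ=0.0000, bond B=49.9906.
  t=1,j=1: stock 162.1400 → up 217.2676 (V=18.2111), down 134.5762 (V=62.9882). Price 20.0277; hedge Δ=-0.5415, bond B=107.8259.
  t=0,j=0: stock 121.0000 → up 162.1400 (V=20.0277), down 100.4300 (V=49.9906). Price 19.6252; hedge Δ=-0.4855, bond B=78.3759.
Self-financing check: at every node Δ·S+B equals the discounted successor values.

(0,0): Delta=-0.4855 Bond=78.3759
(1,0): Delta=0.0000 Bond=49.9906
(1,1): Delta=-0.5415 Bond=107.8259
(2,0): Delta=0.0000 Bond=62.9882
(2,1): Delta=0.0000 Bond=62.9882
(2,2): Delta=-0.6039 Bond=149.4183
(3,0): Delta=0.0000 Bond=79.3651
(3,1): Delta=0.0000 Bond=79.3651
(3,2): Delta=0.0000 Bond=79.3651
(3,3): Delta=-0.6735 Bond=208.5279
V0=19.6252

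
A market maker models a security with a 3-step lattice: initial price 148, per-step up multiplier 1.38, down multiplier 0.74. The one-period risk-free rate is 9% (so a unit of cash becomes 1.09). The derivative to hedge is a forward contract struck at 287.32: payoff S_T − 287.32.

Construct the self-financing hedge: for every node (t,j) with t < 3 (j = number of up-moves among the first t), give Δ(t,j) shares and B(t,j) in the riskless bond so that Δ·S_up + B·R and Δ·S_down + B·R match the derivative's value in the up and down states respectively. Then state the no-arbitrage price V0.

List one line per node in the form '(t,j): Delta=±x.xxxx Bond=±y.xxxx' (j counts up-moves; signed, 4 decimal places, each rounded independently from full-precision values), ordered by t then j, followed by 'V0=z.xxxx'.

(0,0): Delta=1.0000 Bond=-221.8638
(1,0): Delta=1.0000 Bond=-241.8315
(1,1): Delta=1.0000 Bond=-241.8315
(2,0): Delta=1.0000 Bond=-263.5963
(2,1): Delta=1.0000 Bond=-263.5963
(2,2): Delta=1.0000 Bond=-263.5963
V0=-73.8638

Since d<R<u, set p* = (R−d)/(u−d) = 0.5469; price each node as the discounted p*-expectation of its children.
Terminal values V(3,·): V(3,0)=-227.3468, V(3,1)=-175.4782, V(3,2)=-78.7501, V(3,3)=101.6347
(2,0): S=81.0448. Δ = (V_up−V_dn)/(S_up−S_dn) = (-175.4782−-227.3468)/(111.8418−59.9732) = 1.0000. V = [p*·-175.4782 + (1−p*)·-227.3468]/1.09 = -182.5515. B = V − Δ·S = -263.5963.
(2,1): S=151.1376. Δ = (V_up−V_dn)/(S_up−S_dn) = (-78.7501−-175.4782)/(208.5699−111.8418) = 1.0000. V = [p*·-78.7501 + (1−p*)·-175.4782]/1.09 = -112.4587. B = V − Δ·S = -263.5963.
(2,2): S=281.8512. Δ = (V_up−V_dn)/(S_up−S_dn) = (101.6347−-78.7501)/(388.9547−208.5699) = 1.0000. V = [p*·101.6347 + (1−p*)·-78.7501]/1.09 = 18.2549. B = V − Δ·S = -263.5963.
(1,0): S=109.5200. Δ = (V_up−V_dn)/(S_up−S_dn) = (-112.4587−-182.5515)/(151.1376−81.0448) = 1.0000. V = [p*·-112.4587 + (1−p*)·-182.5515]/1.09 = -132.3115. B = V − Δ·S = -241.8315.
(1,1): S=204.2400. Δ = (V_up−V_dn)/(S_up−S_dn) = (18.2549−-112.4587)/(281.8512−151.1376) = 1.0000. V = [p*·18.2549 + (1−p*)·-112.4587]/1.09 = -37.5915. B = V − Δ·S = -241.8315.
(0,0): S=148.0000. Δ = (V_up−V_dn)/(S_up−S_dn) = (-37.5915−-132.3115)/(204.2400−109.5200) = 1.0000. V = [p*·-37.5915 + (1−p*)·-132.3115]/1.09 = -73.8638. B = V − Δ·S = -221.8638.
The time-0 hedge costs -73.8638, which is the no-arbitrage price.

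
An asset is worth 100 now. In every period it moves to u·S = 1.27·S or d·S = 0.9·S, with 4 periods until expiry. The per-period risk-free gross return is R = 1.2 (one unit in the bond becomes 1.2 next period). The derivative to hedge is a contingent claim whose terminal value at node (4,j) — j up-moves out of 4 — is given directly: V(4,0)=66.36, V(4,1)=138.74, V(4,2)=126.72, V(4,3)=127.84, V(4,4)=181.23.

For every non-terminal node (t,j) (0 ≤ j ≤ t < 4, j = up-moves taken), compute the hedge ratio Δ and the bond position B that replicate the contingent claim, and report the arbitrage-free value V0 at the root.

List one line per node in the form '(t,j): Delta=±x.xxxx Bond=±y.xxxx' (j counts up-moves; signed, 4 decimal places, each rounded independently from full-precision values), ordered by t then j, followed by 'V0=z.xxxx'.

Since d<R<u, set p* = (R−d)/(u−d) = 0.8108; price each node as the discounted p*-expectation of its children.
Terminal values V(4,·): V(4,0)=66.3600, V(4,1)=138.7400, V(4,2)=126.7200, V(4,3)=127.8400, V(4,4)=181.2300
(3,0): S=72.9000. Δ = (V_up−V_dn)/(S_up−S_dn) = (138.7400−66.3600)/(92.5830−65.6100) = 2.6834. V = [p*·138.7400 + (1−p*)·66.3600]/1.2 = 104.2054. B = V − Δ·S = -91.4162.
(3,1): S=102.8700. Δ = (V_up−V_dn)/(S_up−S_dn) = (126.7200−138.7400)/(130.6449−92.5830) = -0.3158. V = [p*·126.7200 + (1−p*)·138.7400]/1.2 = 107.4950. B = V − Δ·S = 139.9815.
(3,2): S=145.1610. Δ = (V_up−V_dn)/(S_up−S_dn) = (127.8400−126.7200)/(184.3545−130.6449) = 0.0209. V = [p*·127.8400 + (1−p*)·126.7200]/1.2 = 106.3568. B = V − Δ·S = 103.3297.
(3,3): S=204.8383. Δ = (V_up−V_dn)/(S_up−S_dn) = (181.2300−127.8400)/(260.1446−184.3545) = 0.7044. V = [p*·181.2300 + (1−p*)·127.8400]/1.2 = 142.6077. B = V − Δ·S = -1.6896.
(2,0): S=81.0000. Δ = (V_up−V_dn)/(S_up−S_dn) = (107.4950−104.2054)/(102.8700−72.9000) = 0.1098. V = [p*·107.4950 + (1−p*)·104.2054]/1.2 = 89.0606. B = V − Δ·S = 80.1696.
(2,1): S=114.3000. Δ = (V_up−V_dn)/(S_up−S_dn) = (106.3568−107.4950)/(145.1610−102.8700) = -0.0269. V = [p*·106.3568 + (1−p*)·107.4950]/1.2 = 88.8101. B = V − Δ·S = 91.8865.
(2,2): S=161.2900. Δ = (V_up−V_dn)/(S_up−S_dn) = (142.6077−106.3568)/(204.8383−145.1610) = 0.6074. V = [p*·142.6077 + (1−p*)·106.3568]/1.2 = 113.1245. B = V − Δ·S = 15.1491.
(1,0): S=90.0000. Δ = (V_up−V_dn)/(S_up−S_dn) = (88.8101−89.0606)/(114.3000−81.0000) = -0.0075. V = [p*·88.8101 + (1−p*)·89.0606]/1.2 = 74.0479. B = V − Δ·S = 74.7249.
(1,1): S=127.0000. Δ = (V_up−V_dn)/(S_up−S_dn) = (113.1245−88.8101)/(161.2900−114.3000) = 0.5174. V = [p*·113.1245 + (1−p*)·88.8101]/1.2 = 90.4371. B = V − Δ·S = 24.7225.
(0,0): S=100.0000. Δ = (V_up−V_dn)/(S_up−S_dn) = (90.4371−74.0479)/(127.0000−90.0000) = 0.4430. V = [p*·90.4371 + (1−p*)·74.0479]/1.2 = 72.7803. B = V − Δ·S = 28.4853.
Self-financing check: at every node Δ·S+B equals the discounted successor values.

(0,0): Delta=0.4430 Bond=28.4853
(1,0): Delta=-0.0075 Bond=74.7249
(1,1): Delta=0.5174 Bond=24.7225
(2,0): Delta=0.1098 Bond=80.1696
(2,1): Delta=-0.0269 Bond=91.8865
(2,2): Delta=0.6074 Bond=15.1491
(3,0): Delta=2.6834 Bond=-91.4162
(3,1): Delta=-0.3158 Bond=139.9815
(3,2): Delta=0.0209 Bond=103.3297
(3,3): Delta=0.7044 Bond=-1.6896
V0=72.7803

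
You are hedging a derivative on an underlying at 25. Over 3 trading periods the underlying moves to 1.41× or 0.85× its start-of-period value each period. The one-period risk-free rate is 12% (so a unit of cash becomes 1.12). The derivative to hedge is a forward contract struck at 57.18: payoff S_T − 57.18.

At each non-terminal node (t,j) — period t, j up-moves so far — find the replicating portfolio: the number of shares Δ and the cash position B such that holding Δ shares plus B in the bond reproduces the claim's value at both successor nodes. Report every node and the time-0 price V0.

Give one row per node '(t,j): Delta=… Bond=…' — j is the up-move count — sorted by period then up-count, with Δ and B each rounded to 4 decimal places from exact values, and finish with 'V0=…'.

Risk-neutral probability p* = (R−d)/(u−d) = (1.12−0.85)/(1.41−0.85) = 0.4821.
Payoff layer (t=3): V(3,0)=-41.8269, V(3,1)=-31.7119, V(3,2)=-14.9329, V(3,3)=12.9005
(2,0): S=18.0625. Δ = (V_up−V_dn)/(S_up−S_dn) = (-31.7119−-41.8269)/(25.4681−15.3531) = 1.0000. V = [p*·-31.7119 + (1−p*)·-41.8269]/1.12 = -32.9911. B = V − Δ·S = -51.0536.
(2,1): S=29.9625. Δ = (V_up−V_dn)/(S_up−S_dn) = (-14.9329−-31.7119)/(42.2471−25.4681) = 1.0000. V = [p*·-14.9329 + (1−p*)·-31.7119]/1.12 = -21.0911. B = V − Δ·S = -51.0536.
(2,2): S=49.7025. Δ = (V_up−V_dn)/(S_up−S_dn) = (12.9005−-14.9329)/(70.0805−42.2471) = 1.0000. V = [p*·12.9005 + (1−p*)·-14.9329]/1.12 = -1.3511. B = V − Δ·S = -51.0536.
(1,0): S=21.2500. Δ = (V_up−V_dn)/(S_up−S_dn) = (-21.0911−-32.9911)/(29.9625−18.0625) = 1.0000. V = [p*·-21.0911 + (1−p*)·-32.9911]/1.12 = -24.3335. B = V − Δ·S = -45.5835.
(1,1): S=35.2500. Δ = (V_up−V_dn)/(S_up−S_dn) = (-1.3511−-21.0911)/(49.7025−29.9625) = 1.0000. V = [p*·-1.3511 + (1−p*)·-21.0911]/1.12 = -10.3335. B = V − Δ·S = -45.5835.
(0,0): S=25.0000. Δ = (V_up−V_dn)/(S_up−S_dn) = (-10.3335−-24.3335)/(35.2500−21.2500) = 1.0000. V = [p*·-10.3335 + (1−p*)·-24.3335]/1.12 = -15.6996. B = V − Δ·S = -40.6996.
Self-financing check: at every node Δ·S+B equals the discounted successor values.

(0,0): Delta=1.0000 Bond=-40.6996
(1,0): Delta=1.0000 Bond=-45.5835
(1,1): Delta=1.0000 Bond=-45.5835
(2,0): Delta=1.0000 Bond=-51.0536
(2,1): Delta=1.0000 Bond=-51.0536
(2,2): Delta=1.0000 Bond=-51.0536
V0=-15.6996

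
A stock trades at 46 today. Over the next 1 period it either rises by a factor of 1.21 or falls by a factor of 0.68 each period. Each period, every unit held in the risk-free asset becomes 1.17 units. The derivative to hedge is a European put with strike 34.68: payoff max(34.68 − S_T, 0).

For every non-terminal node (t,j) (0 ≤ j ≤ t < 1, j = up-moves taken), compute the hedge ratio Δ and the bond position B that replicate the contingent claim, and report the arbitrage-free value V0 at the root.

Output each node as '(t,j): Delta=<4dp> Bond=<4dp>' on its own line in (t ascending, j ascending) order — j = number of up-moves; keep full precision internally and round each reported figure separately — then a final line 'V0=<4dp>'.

Risk-neutral probability p* = (R−d)/(u−d) = (1.17−0.68)/(1.21−0.68) = 0.9245.
At expiry t=1: V(1,0)=3.4000, V(1,1)=0.0000
  t=0,j=0: stock 46.0000 → up 55.6600 (V=0.0000), down 31.2800 (V=3.4000). Price 0.2193; hedge Δ=-0.1395, bond B=6.6344.
Check: Δ(0,0)·S0 + B(0,0) = 0.2193 = V0.

(0,0): Delta=-0.1395 Bond=6.6344
V0=0.2193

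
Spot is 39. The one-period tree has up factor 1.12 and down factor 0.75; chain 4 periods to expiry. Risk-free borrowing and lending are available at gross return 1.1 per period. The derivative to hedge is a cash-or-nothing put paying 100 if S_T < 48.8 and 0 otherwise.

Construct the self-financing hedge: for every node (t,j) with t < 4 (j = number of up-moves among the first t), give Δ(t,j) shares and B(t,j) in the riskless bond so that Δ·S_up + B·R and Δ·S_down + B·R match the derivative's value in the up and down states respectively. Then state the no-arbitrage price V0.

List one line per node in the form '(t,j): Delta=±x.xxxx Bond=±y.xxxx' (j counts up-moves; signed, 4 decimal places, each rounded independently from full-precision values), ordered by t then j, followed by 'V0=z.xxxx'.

Risk-neutral probability p* = (R−d)/(u−d) = (1.1−0.75)/(1.12−0.75) = 0.9459.
Payoff layer (t=4): V(4,0)=100.0000, V(4,1)=100.0000, V(4,2)=100.0000, V(4,3)=100.0000, V(4,4)=0.0000
Node (3,0) S=16.4531: V=(p*·100.0000+(1−p*)·100.0000)/1.1=90.9091; Δ=(100.0000−100.0000)/(18.4275−12.3398)=0.0000; B=V−Δ·S=90.9091
Node (3,1) S=24.5700: V=(p*·100.0000+(1−p*)·100.0000)/1.1=90.9091; Δ=(100.0000−100.0000)/(27.5184−18.4275)=0.0000; B=V−Δ·S=90.9091
Node (3,2) S=36.6912: V=(p*·100.0000+(1−p*)·100.0000)/1.1=90.9091; Δ=(100.0000−100.0000)/(41.0941−27.5184)=0.0000; B=V−Δ·S=90.9091
Node (3,3) S=54.7922: V=(p*·0.0000+(1−p*)·100.0000)/1.1=4.9140; Δ=(0.0000−100.0000)/(61.3673−41.0941)=-4.9326; B=V−Δ·S=275.1843
Node (2,0) S=21.9375: V=(p*·90.9091+(1−p*)·90.9091)/1.1=82.6446; Δ=(90.9091−90.9091)/(24.5700−16.4531)=0.0000; B=V−Δ·S=82.6446
Node (2,1) S=32.7600: V=(p*·90.9091+(1−p*)·90.9091)/1.1=82.6446; Δ=(90.9091−90.9091)/(36.6912−24.5700)=0.0000; B=V−Δ·S=82.6446
Node (2,2) S=48.9216: V=(p*·4.9140+(1−p*)·90.9091)/1.1=8.6931; Δ=(4.9140−90.9091)/(54.7922−36.6912)=-4.7508; B=V−Δ·S=241.1122
Node (1,0) S=29.2500: V=(p*·82.6446+(1−p*)·82.6446)/1.1=75.1315; Δ=(82.6446−82.6446)/(32.7600−21.9375)=0.0000; B=V−Δ·S=75.1315
Node (1,1) S=43.6800: V=(p*·8.6931+(1−p*)·82.6446)/1.1=11.5368; Δ=(8.6931−82.6446)/(48.9216−32.7600)=-4.5758; B=V−Δ·S=211.4058
Node (0,0) S=39.0000: V=(p*·11.5368+(1−p*)·75.1315)/1.1=13.6130; Δ=(11.5368−75.1315)/(43.6800−29.2500)=-4.4071; B=V−Δ·S=185.4906
Each (Δ,B) replicates both successor values, so the strategy is self-financing and V0 is arbitrage-free.

(0,0): Delta=-4.4071 Bond=185.4906
(1,0): Delta=0.0000 Bond=75.1315
(1,1): Delta=-4.5758 Bond=211.4058
(2,0): Delta=0.0000 Bond=82.6446
(2,1): Delta=0.0000 Bond=82.6446
(2,2): Delta=-4.7508 Bond=241.1122
(3,0): Delta=0.0000 Bond=90.9091
(3,1): Delta=0.0000 Bond=90.9091
(3,2): Delta=0.0000 Bond=90.9091
(3,3): Delta=-4.9326 Bond=275.1843
V0=13.6130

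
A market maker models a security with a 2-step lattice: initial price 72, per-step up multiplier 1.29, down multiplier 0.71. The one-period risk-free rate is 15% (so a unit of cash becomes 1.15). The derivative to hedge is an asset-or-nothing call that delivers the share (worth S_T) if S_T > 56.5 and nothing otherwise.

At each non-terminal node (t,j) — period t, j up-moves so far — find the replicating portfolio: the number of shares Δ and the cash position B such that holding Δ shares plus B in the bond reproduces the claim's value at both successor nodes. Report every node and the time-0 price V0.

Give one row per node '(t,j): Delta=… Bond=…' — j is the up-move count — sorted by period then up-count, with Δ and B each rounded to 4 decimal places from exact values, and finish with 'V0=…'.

(0,0): Delta=1.1824 Bond=-14.7338
(1,0): Delta=2.2241 Bond=-70.1961
(1,1): Delta=1.0000 Bond=0.0000
V0=70.4010

No-arbitrage ⇒ martingale measure with p* = (R−d)/(u−d) = 0.7586.
Terminal payoffs: V(2,0)=0.0000, V(2,1)=65.9448, V(2,2)=119.8152
  t=1,j=0: stock 51.1200 → up 65.9448 (V=65.9448), down 36.2952 (V=0.0000). Price 43.5018; hedge Δ=2.2241, bond B=-70.1961.
  t=1,j=1: stock 92.8800 → up 119.8152 (V=119.8152), down 65.9448 (V=65.9448). Price 92.8800; hedge Δ=1.0000, bond B=0.0000.
  t=0,j=0: stock 72.0000 → up 92.8800 (V=92.8800), down 51.1200 (V=43.5018). Price 70.4010; hedge Δ=1.1824, bond B=-14.7338.
Check: Δ(0,0)·S0 + B(0,0) = 70.4010 = V0.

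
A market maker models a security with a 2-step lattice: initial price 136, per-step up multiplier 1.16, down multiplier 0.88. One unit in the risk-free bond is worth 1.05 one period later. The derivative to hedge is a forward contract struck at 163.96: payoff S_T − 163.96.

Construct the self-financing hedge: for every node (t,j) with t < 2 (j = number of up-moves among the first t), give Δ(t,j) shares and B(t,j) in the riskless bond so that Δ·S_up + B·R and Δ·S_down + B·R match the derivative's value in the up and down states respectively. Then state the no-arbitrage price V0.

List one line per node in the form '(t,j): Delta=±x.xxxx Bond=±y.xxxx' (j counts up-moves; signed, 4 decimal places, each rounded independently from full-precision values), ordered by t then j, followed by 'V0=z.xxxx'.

Risk-neutral probability p* = (R−d)/(u−d) = (1.05−0.88)/(1.16−0.88) = 0.6071.
Terminal values V(2,·): V(2,0)=-58.6416, V(2,1)=-25.1312, V(2,2)=19.0416
Node (1,0) S=119.6800: V=(p*·-25.1312+(1−p*)·-58.6416)/1.05=-36.4724; Δ=(-25.1312−-58.6416)/(138.8288−105.3184)=1.0000; B=V−Δ·S=-156.1524
Node (1,1) S=157.7600: V=(p*·19.0416+(1−p*)·-25.1312)/1.05=1.6076; Δ=(19.0416−-25.1312)/(183.0016−138.8288)=1.0000; B=V−Δ·S=-156.1524
Node (0,0) S=136.0000: V=(p*·1.6076+(1−p*)·-36.4724)/1.05=-12.7166; Δ=(1.6076−-36.4724)/(157.7600−119.6800)=1.0000; B=V−Δ·S=-148.7166
Check: Δ(0,0)·S0 + B(0,0) = -12.7166 = V0.

(0,0): Delta=1.0000 Bond=-148.7166
(1,0): Delta=1.0000 Bond=-156.1524
(1,1): Delta=1.0000 Bond=-156.1524
V0=-12.7166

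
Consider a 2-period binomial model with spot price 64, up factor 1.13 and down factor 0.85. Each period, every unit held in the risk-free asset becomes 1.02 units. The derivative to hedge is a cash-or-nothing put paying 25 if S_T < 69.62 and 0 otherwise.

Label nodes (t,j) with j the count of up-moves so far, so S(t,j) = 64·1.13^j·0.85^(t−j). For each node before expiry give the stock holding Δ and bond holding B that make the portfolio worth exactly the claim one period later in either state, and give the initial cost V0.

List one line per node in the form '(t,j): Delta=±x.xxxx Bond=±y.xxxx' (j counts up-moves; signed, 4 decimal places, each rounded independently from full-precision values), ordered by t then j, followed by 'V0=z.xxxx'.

(0,0): Delta=-0.8304 Bond=68.3178
(1,0): Delta=0.0000 Bond=24.5098
(1,1): Delta=-1.2346 Bond=98.9146
V0=15.1715

Risk-neutral probability p* = (R−d)/(u−d) = (1.02−0.85)/(1.13−0.85) = 0.6071.
Payoff layer (t=2): V(2,0)=25.0000, V(2,1)=25.0000, V(2,2)=0.0000
(1,0): S=54.4000. Δ = (V_up−V_dn)/(S_up−S_dn) = (25.0000−25.0000)/(61.4720−46.2400) = 0.0000. V = [p*·25.0000 + (1−p*)·25.0000]/1.02 = 24.5098. B = V − Δ·S = 24.5098.
(1,1): S=72.3200. Δ = (V_up−V_dn)/(S_up−S_dn) = (0.0000−25.0000)/(81.7216−61.4720) = -1.2346. V = [p*·0.0000 + (1−p*)·25.0000]/1.02 = 9.6289. B = V − Δ·S = 98.9146.
(0,0): S=64.0000. Δ = (V_up−V_dn)/(S_up−S_dn) = (9.6289−24.5098)/(72.3200−54.4000) = -0.8304. V = [p*·9.6289 + (1−p*)·24.5098]/1.02 = 15.1715. B = V − Δ·S = 68.3178.
Self-financing check: at every node Δ·S+B equals the discounted successor values.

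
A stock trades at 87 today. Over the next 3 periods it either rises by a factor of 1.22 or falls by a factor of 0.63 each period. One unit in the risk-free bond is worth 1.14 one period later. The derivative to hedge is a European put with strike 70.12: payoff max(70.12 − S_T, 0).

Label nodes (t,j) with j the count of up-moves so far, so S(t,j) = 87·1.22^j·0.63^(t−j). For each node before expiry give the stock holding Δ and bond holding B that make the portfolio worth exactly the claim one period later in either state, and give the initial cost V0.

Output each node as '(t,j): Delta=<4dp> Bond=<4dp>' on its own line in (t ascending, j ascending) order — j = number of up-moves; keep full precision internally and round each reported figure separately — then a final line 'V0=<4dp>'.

(0,0): Delta=-0.1040 Bond=10.0288
(1,0): Delta=-0.7313 Bond=45.8164
(1,1): Delta=-0.0532 Bond=6.0393
(2,0): Delta=-1.0000 Bond=61.5088
(2,1): Delta=-0.7095 Bond=50.7754
(2,2): Delta=0.0000 Bond=0.0000
V0=0.9822

Risk-neutral probability p* = (R−d)/(u−d) = (1.14−0.63)/(1.22−0.63) = 0.8644.
Terminal values V(3,·): V(3,0)=48.3659, V(3,1)=27.9930, V(3,2)=0.0000, V(3,3)=0.0000
Node (2,0) S=34.5303: V=(p*·27.9930+(1−p*)·48.3659)/1.14=26.9785; Δ=(27.9930−48.3659)/(42.1270−21.7541)=-1.0000; B=V−Δ·S=61.5088
Node (2,1) S=66.8682: V=(p*·0.0000+(1−p*)·27.9930)/1.14=3.3295; Δ=(0.0000−27.9930)/(81.5792−42.1270)=-0.7095; B=V−Δ·S=50.7754
Node (2,2) S=129.4908: V=(p*·0.0000+(1−p*)·0.0000)/1.14=0.0000; Δ=(0.0000−0.0000)/(157.9788−81.5792)=0.0000; B=V−Δ·S=0.0000
Node (1,0) S=54.8100: V=(p*·3.3295+(1−p*)·26.9785)/1.14=5.7335; Δ=(3.3295−26.9785)/(66.8682−34.5303)=-0.7313; B=V−Δ·S=45.8164
Node (1,1) S=106.1400: V=(p*·0.0000+(1−p*)·3.3295)/1.14=0.3960; Δ=(0.0000−3.3295)/(129.4908−66.8682)=-0.0532; B=V−Δ·S=6.0393
Node (0,0) S=87.0000: V=(p*·0.3960+(1−p*)·5.7335)/1.14=0.9822; Δ=(0.3960−5.7335)/(106.1400−54.8100)=-0.1040; B=V−Δ·S=10.0288
Check: Δ(0,0)·S0 + B(0,0) = 0.9822 = V0.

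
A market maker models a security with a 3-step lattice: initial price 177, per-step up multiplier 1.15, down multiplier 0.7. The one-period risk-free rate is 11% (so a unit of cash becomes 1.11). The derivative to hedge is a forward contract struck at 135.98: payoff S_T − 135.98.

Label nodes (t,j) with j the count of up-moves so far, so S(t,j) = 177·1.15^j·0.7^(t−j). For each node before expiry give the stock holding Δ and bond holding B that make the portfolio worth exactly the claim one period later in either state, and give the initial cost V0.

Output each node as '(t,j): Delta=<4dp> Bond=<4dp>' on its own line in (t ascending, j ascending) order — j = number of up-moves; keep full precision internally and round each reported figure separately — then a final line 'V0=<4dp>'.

No-arbitrage ⇒ martingale measure with p* = (R−d)/(u−d) = 0.9111.
Terminal values V(3,·): V(3,0)=-75.2690, V(3,1)=-36.2405, V(3,2)=27.8777, V(3,3)=133.2149
  t=2,j=0: stock 86.7300 → up 99.7395 (V=-36.2405), down 60.7110 (V=-75.2690). Price -35.7745; hedge Δ=1.0000, bond B=-122.5045.
  t=2,j=1: stock 142.4850 → up 163.8577 (V=27.8777), down 99.7395 (V=-36.2405). Price 19.9805; hedge Δ=1.0000, bond B=-122.5045.
  t=2,j=2: stock 234.0825 → up 269.1949 (V=133.2149), down 163.8577 (V=27.8777). Price 111.5780; hedge Δ=1.0000, bond B=-122.5045.
  t=1,j=0: stock 123.9000 → up 142.4850 (V=19.9805), down 86.7300 (V=-35.7745). Price 13.5356; hedge Δ=1.0000, bond B=-110.3644.
  t=1,j=1: stock 203.5500 → up 234.0825 (V=111.5780), down 142.4850 (V=19.9805). Price 93.1856; hedge Δ=1.0000, bond B=-110.3644.
  t=0,j=0: stock 177.0000 → up 203.5500 (V=93.1856), down 123.9000 (V=13.5356). Price 77.5726; hedge Δ=1.0000, bond B=-99.4274.
The time-0 hedge costs 77.5726, which is the no-arbitrage price.

(0,0): Delta=1.0000 Bond=-99.4274
(1,0): Delta=1.0000 Bond=-110.3644
(1,1): Delta=1.0000 Bond=-110.3644
(2,0): Delta=1.0000 Bond=-122.5045
(2,1): Delta=1.0000 Bond=-122.5045
(2,2): Delta=1.0000 Bond=-122.5045
V0=77.5726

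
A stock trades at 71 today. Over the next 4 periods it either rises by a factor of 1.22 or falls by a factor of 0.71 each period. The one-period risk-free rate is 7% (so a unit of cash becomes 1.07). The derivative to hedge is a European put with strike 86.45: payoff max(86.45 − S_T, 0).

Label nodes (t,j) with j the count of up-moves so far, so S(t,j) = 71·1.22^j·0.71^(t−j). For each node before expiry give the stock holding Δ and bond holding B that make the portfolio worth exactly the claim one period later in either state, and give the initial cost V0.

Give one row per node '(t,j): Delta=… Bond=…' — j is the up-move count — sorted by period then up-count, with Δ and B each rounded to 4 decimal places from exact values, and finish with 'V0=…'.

(0,0): Delta=-0.4282 Bond=40.3803
(1,0): Delta=-0.9139 Bond=67.6885
(1,1): Delta=-0.3105 Bond=33.0062
(2,0): Delta=-1.0000 Bond=75.5088
(2,1): Delta=-0.8930 Bond=71.1426
(2,2): Delta=-0.1692 Bond=20.3892
(3,0): Delta=-1.0000 Bond=80.7944
(3,1): Delta=-1.0000 Bond=80.7944
(3,2): Delta=-0.8671 Bond=74.1759
(3,3): Delta=0.0000 Bond=0.0000
V0=9.9754

Risk-neutral probability p* = (R−d)/(u−d) = (1.07−0.71)/(1.22−0.71) = 0.7059.
Payoff layer (t=4): V(4,0)=68.4077, V(4,1)=55.4477, V(4,2)=33.1785, V(4,3)=0.0000, V(4,4)=0.0000
Node (3,0) S=25.4117: V=(p*·55.4477+(1−p*)·68.4077)/1.07=55.3827; Δ=(55.4477−68.4077)/(31.0023−18.0423)=-1.0000; B=V−Δ·S=80.7944
Node (3,1) S=43.6651: V=(p*·33.1785+(1−p*)·55.4477)/1.07=37.1293; Δ=(33.1785−55.4477)/(53.2715−31.0023)=-1.0000; B=V−Δ·S=80.7944
Node (3,2) S=75.0302: V=(p*·0.0000+(1−p*)·33.1785)/1.07=9.1200; Δ=(0.0000−33.1785)/(91.5369−53.2715)=-0.8671; B=V−Δ·S=74.1759
Node (3,3) S=128.9252: V=(p*·0.0000+(1−p*)·0.0000)/1.07=0.0000; Δ=(0.0000−0.0000)/(157.2888−91.5369)=0.0000; B=V−Δ·S=0.0000
Node (2,0) S=35.7911: V=(p*·37.1293+(1−p*)·55.3827)/1.07=39.7177; Δ=(37.1293−55.3827)/(43.6651−25.4117)=-1.0000; B=V−Δ·S=75.5088
Node (2,1) S=61.5002: V=(p*·9.1200+(1−p*)·37.1293)/1.07=16.2224; Δ=(9.1200−37.1293)/(75.0302−43.6651)=-0.8930; B=V−Δ·S=71.1426
Node (2,2) S=105.6764: V=(p*·0.0000+(1−p*)·9.1200)/1.07=2.5069; Δ=(0.0000−9.1200)/(128.9252−75.0302)=-0.1692; B=V−Δ·S=20.3892
Node (1,0) S=50.4100: V=(p*·16.2224+(1−p*)·39.7177)/1.07=21.6194; Δ=(16.2224−39.7177)/(61.5002−35.7911)=-0.9139; B=V−Δ·S=67.6885
Node (1,1) S=86.6200: V=(p*·2.5069+(1−p*)·16.2224)/1.07=6.1130; Δ=(2.5069−16.2224)/(105.6764−61.5002)=-0.3105; B=V−Δ·S=33.0062
Node (0,0) S=71.0000: V=(p*·6.1130+(1−p*)·21.6194)/1.07=9.9754; Δ=(6.1130−21.6194)/(86.6200−50.4100)=-0.4282; B=V−Δ·S=40.3803
Root portfolio cost Δ·71+B reproduces V0=9.9754.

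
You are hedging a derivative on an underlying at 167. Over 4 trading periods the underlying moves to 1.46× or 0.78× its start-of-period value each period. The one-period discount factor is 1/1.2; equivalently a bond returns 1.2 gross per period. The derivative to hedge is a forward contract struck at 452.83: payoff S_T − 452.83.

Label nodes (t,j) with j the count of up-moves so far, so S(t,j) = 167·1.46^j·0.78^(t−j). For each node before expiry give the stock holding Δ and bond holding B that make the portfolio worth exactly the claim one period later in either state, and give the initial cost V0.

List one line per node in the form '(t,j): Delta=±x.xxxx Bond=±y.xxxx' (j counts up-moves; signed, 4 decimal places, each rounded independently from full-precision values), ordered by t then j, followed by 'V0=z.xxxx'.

(0,0): Delta=1.0000 Bond=-218.3787
(1,0): Delta=1.0000 Bond=-262.0544
(1,1): Delta=1.0000 Bond=-262.0544
(2,0): Delta=1.0000 Bond=-314.4653
(2,1): Delta=1.0000 Bond=-314.4653
(2,2): Delta=1.0000 Bond=-314.4653
(3,0): Delta=1.0000 Bond=-377.3583
(3,1): Delta=1.0000 Bond=-377.3583
(3,2): Delta=1.0000 Bond=-377.3583
(3,3): Delta=1.0000 Bond=-377.3583
V0=-51.3787

Under the risk-neutral measure, an up-move has probability p* = (R−d)/(u−d) = 0.6176 and values discount at R = 1.2.
Terminal payoffs: V(4,0)=-391.0149, V(4,1)=-337.1247, V(4,2)=-236.2535, V(4,3)=-47.4432, V(4,4)=305.9710
  t=3,j=0: stock 79.2502 → up 115.7053 (V=-337.1247), down 61.8151 (V=-391.0149). Price -298.1081; hedge Δ=1.0000, bond B=-377.3583.
  t=3,j=1: stock 148.3401 → up 216.5765 (V=-236.2535), down 115.7053 (V=-337.1247). Price -229.0182; hedge Δ=1.0000, bond B=-377.3583.
  t=3,j=2: stock 277.6622 → up 405.3868 (V=-47.4432), down 216.5765 (V=-236.2535). Price -99.6961; hedge Δ=1.0000, bond B=-377.3583.
  t=3,j=3: stock 519.7267 → up 758.8010 (V=305.9710), down 405.3868 (V=-47.4432). Price 142.3684; hedge Δ=1.0000, bond B=-377.3583.
  t=2,j=0: stock 101.6028 → up 148.3401 (V=-229.0182), down 79.2502 (V=-298.1081). Price -212.8625; hedge Δ=1.0000, bond B=-314.4653.
  t=2,j=1: stock 190.1796 → up 277.6622 (V=-99.6961), down 148.3401 (V=-229.0182). Price -124.2857; hedge Δ=1.0000, bond B=-314.4653.
  t=2,j=2: stock 355.9772 → up 519.7267 (V=142.3684), down 277.6622 (V=-99.6961). Price 41.5119; hedge Δ=1.0000, bond B=-314.4653.
  t=1,j=0: stock 130.2600 → up 190.1796 (V=-124.2857), down 101.6028 (V=-212.8625). Price -131.7944; hedge Δ=1.0000, bond B=-262.0544.
  t=1,j=1: stock 243.8200 → up 355.9772 (V=41.5119), down 190.1796 (V=-124.2857). Price -18.2344; hedge Δ=1.0000, bond B=-262.0544.
  t=0,j=0: stock 167.0000 → up 243.8200 (V=-18.2344), down 130.2600 (V=-131.7944). Price -51.3787; hedge Δ=1.0000, bond B=-218.3787.
The time-0 hedge costs -51.3787, which is the no-arbitrage price.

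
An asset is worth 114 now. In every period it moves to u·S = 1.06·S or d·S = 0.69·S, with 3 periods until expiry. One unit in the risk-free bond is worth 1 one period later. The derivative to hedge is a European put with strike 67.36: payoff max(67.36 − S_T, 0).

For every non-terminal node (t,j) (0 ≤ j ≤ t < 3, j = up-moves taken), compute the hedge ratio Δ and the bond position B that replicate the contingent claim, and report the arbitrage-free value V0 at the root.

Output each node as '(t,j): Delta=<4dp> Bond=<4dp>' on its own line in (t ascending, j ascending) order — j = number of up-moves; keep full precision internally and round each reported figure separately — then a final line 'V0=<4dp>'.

(0,0): Delta=-0.0758 Bond=9.4222
(1,0): Delta=-0.3948 Bond=34.5135
(1,1): Delta=-0.0356 Bond=4.5659
(2,0): Delta=-1.0000 Bond=67.3600
(2,1): Delta=-0.3186 Bond=28.1561
(2,2): Delta=0.0000 Bond=0.0000
V0=0.7771

Under the risk-neutral measure, an up-move has probability p* = (R−d)/(u−d) = 0.8378 and values discount at R = 1.
At expiry t=3: V(3,0)=29.9100, V(3,1)=9.8281, V(3,2)=0.0000, V(3,3)=0.0000
Node (2,0) S=54.2754: V=(p*·9.8281+(1−p*)·29.9100)/1=13.0846; Δ=(9.8281−29.9100)/(57.5319−37.4500)=-1.0000; B=V−Δ·S=67.3600
Node (2,1) S=83.3796: V=(p*·0.0000+(1−p*)·9.8281)/1=1.5937; Δ=(0.0000−9.8281)/(88.3824−57.5319)=-0.3186; B=V−Δ·S=28.1561
Node (2,2) S=128.0904: V=(p*·0.0000+(1−p*)·0.0000)/1=0.0000; Δ=(0.0000−0.0000)/(135.7758−88.3824)=0.0000; B=V−Δ·S=0.0000
Node (1,0) S=78.6600: V=(p*·1.5937+(1−p*)·13.0846)/1=3.4571; Δ=(1.5937−13.0846)/(83.3796−54.2754)=-0.3948; B=V−Δ·S=34.5135
Node (1,1) S=120.8400: V=(p*·0.0000+(1−p*)·1.5937)/1=0.2584; Δ=(0.0000−1.5937)/(128.0904−83.3796)=-0.0356; B=V−Δ·S=4.5659
Node (0,0) S=114.0000: V=(p*·0.2584+(1−p*)·3.4571)/1=0.7771; Δ=(0.2584−3.4571)/(120.8400−78.6600)=-0.0758; B=V−Δ·S=9.4222
The time-0 hedge costs 0.7771, which is the no-arbitrage price.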